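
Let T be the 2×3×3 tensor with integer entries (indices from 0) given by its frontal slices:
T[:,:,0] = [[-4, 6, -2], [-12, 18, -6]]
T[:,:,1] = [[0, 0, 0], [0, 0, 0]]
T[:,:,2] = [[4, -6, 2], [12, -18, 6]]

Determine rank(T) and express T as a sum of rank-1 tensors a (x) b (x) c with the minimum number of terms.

Lower bound: T ≠ 0 (e.g. T[0,0,0] = -4), so rank(T) ≥ 1.
Upper bound: the mode-1 fibre T[:,0,0] = [-4, -12] gives a = (1, 3) (primitive direction); the mode-2 fibre T[0,:,0] = [-4, 6, -2] gives b = (2, -3, 1); then c[k] = T[0,0,k] / (a[0]·b[0]) = [-4, 0, 4] / 2 = (-2, 0, 2).
Expanding (1, 3) (x) (2, -3, 1) (x) (-2, 0, 2) reproduces all 18 entries of T, so T = (1, 3) (x) (2, -3, 1) (x) (-2, 0, 2) and rank(T) ≤ 1.
These bounds meet, so rank(T) = 1.

rank(T) = 1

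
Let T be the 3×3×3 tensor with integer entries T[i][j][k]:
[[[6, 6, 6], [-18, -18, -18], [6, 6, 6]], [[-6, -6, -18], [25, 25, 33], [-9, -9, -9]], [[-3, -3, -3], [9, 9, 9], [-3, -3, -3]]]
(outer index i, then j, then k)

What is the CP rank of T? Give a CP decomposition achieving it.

Lower bound: in the mode-3 unfolding of T (rows indexed by k, columns by (i,j)) the 2×2 minor on rows k ∈ {0, 2}, columns (i,j) ∈ {(0,0), (1,0)} is det [[6, -6], [6, -18]] = -72 ≠ 0, so that unfolding has rank ≥ 2 and hence rank(T) ≥ 2 (CP rank is at least every unfolding rank, though it can be larger).
Upper bound: with S_k = T[:,:,k], the two rank-1 terms a₁b₁ᵀ, a₂b₂ᵀ are the rank-1 members of the pencil x·S₀ + y·S₂.
The 2×2 minor of x·S₀ + y·S₂ on rows {0,1}, columns {0,1} is 42·x² − 84·xy − 126·y² = 42·(x − 3·y)(x + y), vanishing at (x:y) = (3:1) and (1:-1).
M₁ = 3·S₀ + S₂ = [[24, -72, 24], [-36, 108, -36], [-12, 36, -12]] = 12·[2, -3, -1][1, -3, 1]ᵀ and M₂ = S₀ − S₂ = [[0, 0, 0], [12, -8, 0], [0, 0, 0]] = 4·[0, 1, 0][3, -2, 0]ᵀ, so take a₁ = [2, -3, -1], b₁ = [1, -3, 1], a₂ = [0, 1, 0], b₂ = [3, -2, 0].
Each slice is an integer combination of E₁ = a₁b₁ᵀ and E₂ = a₂b₂ᵀ: S₀ = 3·E₁ + E₂, S₁ = 3·E₁ + E₂, S₂ = 3·E₁ − 3·E₂; reading off coefficients, c₁ = [3, 3, 3] and c₂ = [1, 1, -3].
Hence T = [2, -3, -1] ⊗ [1, -3, 1] ⊗ [3, 3, 3] + [0, 1, 0] ⊗ [3, -2, 0] ⊗ [1, 1, -3], so rank(T) ≤ 2.
These bounds meet, so rank(T) = 2.

rank(T) = 2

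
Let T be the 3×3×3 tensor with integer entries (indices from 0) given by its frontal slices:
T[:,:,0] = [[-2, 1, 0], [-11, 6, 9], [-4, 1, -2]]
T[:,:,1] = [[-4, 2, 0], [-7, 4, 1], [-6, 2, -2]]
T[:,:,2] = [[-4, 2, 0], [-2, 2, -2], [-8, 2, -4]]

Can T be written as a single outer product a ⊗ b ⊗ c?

No

The mode-3 unfolding of T (rows indexed by k, columns by (i,j) = (0,0), (0,1), (0,2), (1,0), (1,1), (1,2), (2,0), (2,1), (2,2)) is [[-2, 1, 0, -11, 6, 9, -4, 1, -2], [-4, 2, 0, -7, 4, 1, -6, 2, -2], [-4, 2, 0, -2, 2, -2, -8, 2, -4]].
There the 3×3 minor on rows k ∈ {0, 1, 2}, columns (i,j) ∈ {(0,0), (1,0), (1,1)} is det [[-2, -11, 6], [-4, -7, 4], [-4, -2, 2]] = -20 ≠ 0, so this unfolding has rank ≥ 3; CP rank is at least every unfolding rank, so rank(T) ≥ 3.
In particular rank(T) ≥ 3 > 1, so T is not rank-1.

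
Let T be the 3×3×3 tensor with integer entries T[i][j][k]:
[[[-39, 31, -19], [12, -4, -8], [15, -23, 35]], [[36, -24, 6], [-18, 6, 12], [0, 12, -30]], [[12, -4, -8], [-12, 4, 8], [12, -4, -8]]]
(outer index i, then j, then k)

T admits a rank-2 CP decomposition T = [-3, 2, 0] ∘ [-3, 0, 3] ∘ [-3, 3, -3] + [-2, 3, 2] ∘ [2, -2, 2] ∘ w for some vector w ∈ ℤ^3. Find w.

w = [3, -1, -2]

Subtract the known terms from T to get the rank-1 residual R = [-2, 3, 2] ∘ [2, -2, 2] ∘ w, so R[i,j,k] = a[i]·b[j]·w[k]. Pick indices with nonzero a[0]·b[0] = (-2)·(2) = -4. Only the fibre through (0,0,·) is needed: R[0,0,:] = T[0,0,:] − Σₗ aₗ[0]bₗ[0]cₗ = [-39, 31, -19] − (-3)·(-3)·[-3, 3, -3] = [-12, 4, 8]. Then w[k] = R[0,0,k] / -4 for each k, giving w = [-12, 4, 8] / -4 = [3, -1, -2].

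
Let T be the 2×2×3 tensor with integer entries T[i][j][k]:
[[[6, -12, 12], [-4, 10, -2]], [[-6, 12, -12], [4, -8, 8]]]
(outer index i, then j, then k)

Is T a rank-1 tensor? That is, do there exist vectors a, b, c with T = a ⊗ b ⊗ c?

No

The mode-3 unfolding of T (rows indexed by k, columns by (i,j) = (0,0), (0,1), (1,0), (1,1)) is [[6, -4, -6, 4], [-12, 10, 12, -8], [12, -2, -12, 8]].
There the 2×2 minor on rows k ∈ {0, 1}, columns (i,j) ∈ {(0,0), (0,1)} is det [[6, -4], [-12, 10]] = 12 ≠ 0, so this unfolding has rank ≥ 2; CP rank is at least every unfolding rank, so rank(T) ≥ 2.
In particular rank(T) ≥ 2 > 1, so T is not rank-1.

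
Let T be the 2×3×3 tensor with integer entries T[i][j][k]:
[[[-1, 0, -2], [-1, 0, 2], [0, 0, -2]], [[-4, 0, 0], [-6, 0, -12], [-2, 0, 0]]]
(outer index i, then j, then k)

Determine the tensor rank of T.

Lower bound: the mode-2 unfolding of T (rows indexed by j, columns by (i,k) = (0,0), (0,1), (0,2), (1,0), (1,1), (1,2)) is [[-1, 0, -2, -4, 0, 0], [-1, 0, 2, -6, 0, -12], [0, 0, -2, -2, 0, 0]].
There the 3×3 minor on rows j ∈ {0, 1, 2}, columns (i,k) ∈ {(0,0), (0,2), (1,0)} is det [[-1, -2, -4], [-1, 2, -6], [0, -2, -2]] = 12 ≠ 0, so this unfolding has rank ≥ 3; CP rank is at least every unfolding rank, so rank(T) ≥ 3. (Flattening ranks never certify an upper bound on CP rank; for that we must actually write T with 3 rank-1 terms.)
Upper bound: T is a sum of 3 rank-1 terms, T = [0, 1] ⊗ [1, 2, 1] ⊗ [-2, 0, -4] + [1, -2] ⊗ [1, -1, 1] ⊗ [0, 0, -2] + [1, 2] ⊗ [1, 1, 0] ⊗ [-1, 0, 0] (one valid choice — decompositions are not unique — normalised so each a, b is primitive with positive first nonzero entry; check it by expanding all entries), so rank(T) ≤ 3.
These bounds meet, so rank(T) = 3.
Check entry T[0,2,0] = 0: (0)·(1)·(-2) + (1)·(1)·(0) + (1)·(0)·(-1) = 0.

3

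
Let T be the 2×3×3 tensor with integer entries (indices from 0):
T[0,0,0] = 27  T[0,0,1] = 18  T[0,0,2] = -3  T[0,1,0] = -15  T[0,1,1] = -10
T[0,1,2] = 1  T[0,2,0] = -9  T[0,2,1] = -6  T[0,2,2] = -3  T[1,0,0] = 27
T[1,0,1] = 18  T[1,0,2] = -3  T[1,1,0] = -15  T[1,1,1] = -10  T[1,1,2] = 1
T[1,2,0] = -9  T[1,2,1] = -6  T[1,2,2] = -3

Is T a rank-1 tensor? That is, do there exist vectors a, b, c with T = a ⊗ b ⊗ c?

The mode-2 unfolding of T (rows indexed by j, columns by (i,k) = (0,0), (0,1), (0,2), (1,0), (1,1), (1,2)) is [[27, 18, -3, 27, 18, -3], [-15, -10, 1, -15, -10, 1], [-9, -6, -3, -9, -6, -3]].
There the 2×2 minor on rows j ∈ {0, 1}, columns (i,k) ∈ {(0,0), (0,2)} is det [[27, -3], [-15, 1]] = -18 ≠ 0, so this unfolding has rank ≥ 2; CP rank is at least every unfolding rank, so rank(T) ≥ 2.
In particular rank(T) ≥ 2 > 1, so T is not rank-1.

No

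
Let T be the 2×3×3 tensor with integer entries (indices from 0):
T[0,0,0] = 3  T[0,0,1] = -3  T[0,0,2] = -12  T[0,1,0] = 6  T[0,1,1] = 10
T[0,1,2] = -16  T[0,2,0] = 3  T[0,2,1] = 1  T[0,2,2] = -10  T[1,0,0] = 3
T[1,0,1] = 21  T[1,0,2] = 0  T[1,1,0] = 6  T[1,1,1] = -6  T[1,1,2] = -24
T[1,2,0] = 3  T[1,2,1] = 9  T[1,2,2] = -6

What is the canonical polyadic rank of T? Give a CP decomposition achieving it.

Lower bound: the mode-3 unfolding of T (rows indexed by k, columns by (i,j) = (0,0), (0,1), (0,2), (1,0), (1,1), (1,2)) is [[3, 6, 3, 3, 6, 3], [-3, 10, 1, 21, -6, 9], [-12, -16, -10, 0, -24, -6]].
There the 2×2 minor on rows k ∈ {0, 1}, columns (i,j) ∈ {(0,0), (0,1)} is det [[3, 6], [-3, 10]] = 48 ≠ 0, so this unfolding has rank ≥ 2; CP rank is at least every unfolding rank, so rank(T) ≥ 2. (Flattening ranks never certify an upper bound on CP rank; for that we must actually write T with 2 rank-1 terms.)
Upper bound — finding two terms. Write S_k = T[:,:,k] for the frontal slices: S₀ = [[3, 6, 3], [3, 6, 3]], S₁ = [[-3, 10, 1], [21, -6, 9]], S₂ = [[-12, -16, -10], [0, -24, -6]].
If T = a₁ ⊗ b₁ ⊗ c₁ + a₂ ⊗ b₂ ⊗ c₂ then each S_k = c₁[k]·a₁b₁ᵀ + c₂[k]·a₂b₂ᵀ. S₀ and S₁ are linearly independent, so a₁b₁ᵀ and a₂b₂ᵀ must span the same plane of matrices: they are the rank-1 matrices of the form x·S₀ + y·S₁.
The 2×2 minor of x·S₀ + y·S₁ on rows {0,1}, columns {0,1} is −192·xy − 192·y² = (-192)·(y)(x + y), vanishing at (x:y) = (1:0) and (1:-1).
M₁ = S₀ = [[3, 6, 3], [3, 6, 3]] = 3·(1, 1)(1, 2, 1)ᵀ and M₂ = S₀ − S₁ = [[6, -4, 2], [-18, 12, -6]] = 2·(1, -3)(3, -2, 1)ᵀ, so take a₁ = (1, 1), b₁ = (1, 2, 1), a₂ = (1, -3), b₂ = (3, -2, 1).
Each slice is an integer combination of E₁ = a₁b₁ᵀ and E₂ = a₂b₂ᵀ: S₀ = 3·E₁, S₁ = 3·E₁ − 2·E₂, S₂ = −9·E₁ − E₂; reading off coefficients, c₁ = (3, 3, -9) and c₂ = (0, -2, -1).
Hence T = (1, 1) ⊗ (1, 2, 1) ⊗ (3, 3, -9) + (1, -3) ⊗ (3, -2, 1) ⊗ (0, -2, -1), so rank(T) ≤ 2.
These bounds meet, so rank(T) = 2.

rank(T) = 2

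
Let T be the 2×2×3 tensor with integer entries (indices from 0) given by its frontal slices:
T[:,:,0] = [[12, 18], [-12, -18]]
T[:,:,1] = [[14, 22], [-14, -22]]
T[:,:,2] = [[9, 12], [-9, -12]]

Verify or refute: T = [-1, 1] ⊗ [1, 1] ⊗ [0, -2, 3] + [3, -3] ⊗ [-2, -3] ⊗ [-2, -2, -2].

Reconstruct entry (0,1,1) from the claimed factors: Σₗ aₗ[0]bₗ[1]cₗ[1] = (-1)·(1)·(-2) + (3)·(-3)·(-2) = 20, but T[0,1,1] = 22. The claim is false.

No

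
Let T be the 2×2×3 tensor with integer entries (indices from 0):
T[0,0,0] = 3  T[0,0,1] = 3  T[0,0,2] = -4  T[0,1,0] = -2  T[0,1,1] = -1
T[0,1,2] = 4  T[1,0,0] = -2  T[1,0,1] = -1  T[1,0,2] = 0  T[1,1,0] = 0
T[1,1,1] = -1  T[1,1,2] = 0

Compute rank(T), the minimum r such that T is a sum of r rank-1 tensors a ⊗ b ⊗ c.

Lower bound: the mode-3 unfolding of T (rows indexed by k, columns by (i,j) = (0,0), (0,1), (1,0), (1,1)) is [[3, -2, -2, 0], [3, -1, -1, -1], [-4, 4, 0, 0]].
There the 3×3 minor on rows k ∈ {0, 1, 2}, columns (i,j) ∈ {(0,0), (0,1), (1,0)} is det [[3, -2, -2], [3, -1, -1], [-4, 4, 0]] = -12 ≠ 0, so this unfolding has rank ≥ 3; CP rank is at least every unfolding rank, so rank(T) ≥ 3. (Flattening ranks never certify an upper bound on CP rank; for that we must actually write T with 3 rank-1 terms.)
Upper bound: T is a sum of 3 rank-1 terms, T = [1, -2] ⊗ [1, 0] ⊗ [1, 0, 0] + [1, -1] ⊗ [1, 1] ⊗ [0, 1, 0] + [1, 0] ⊗ [1, -1] ⊗ [2, 2, -4] (one valid choice — decompositions are not unique — normalised so each a, b is primitive with positive first nonzero entry; check it by expanding all entries), so rank(T) ≤ 3.
These bounds meet, so rank(T) = 3.
Check entry T[1,1,1] = -1: (-2)·(0)·(0) + (-1)·(1)·(1) + (0)·(-1)·(2) = -1.

3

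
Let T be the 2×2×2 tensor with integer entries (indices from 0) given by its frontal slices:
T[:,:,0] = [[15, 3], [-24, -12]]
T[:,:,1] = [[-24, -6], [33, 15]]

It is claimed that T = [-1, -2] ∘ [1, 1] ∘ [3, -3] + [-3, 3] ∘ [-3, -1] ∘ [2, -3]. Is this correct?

Yes

Reconstruct entrywise from the claimed factors. For example, T[1,0,1] = 33 and Σₗ aₗ[1]bₗ[0]cₗ[1] = (-2)·(1)·(-3) + (3)·(-3)·(-3) = 33; checking all 8 entries, every one matches. The claim holds.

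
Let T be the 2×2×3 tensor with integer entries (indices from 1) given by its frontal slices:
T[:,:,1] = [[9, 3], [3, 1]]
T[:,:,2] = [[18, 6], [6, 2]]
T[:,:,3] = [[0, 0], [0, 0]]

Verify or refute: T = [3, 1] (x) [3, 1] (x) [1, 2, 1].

Reconstruct entry (1,1,3) from the claimed factors: Σₗ aₗ[1]bₗ[1]cₗ[3] = (3)·(3)·(1) = 9, but T[1,1,3] = 0. The claim is false.

No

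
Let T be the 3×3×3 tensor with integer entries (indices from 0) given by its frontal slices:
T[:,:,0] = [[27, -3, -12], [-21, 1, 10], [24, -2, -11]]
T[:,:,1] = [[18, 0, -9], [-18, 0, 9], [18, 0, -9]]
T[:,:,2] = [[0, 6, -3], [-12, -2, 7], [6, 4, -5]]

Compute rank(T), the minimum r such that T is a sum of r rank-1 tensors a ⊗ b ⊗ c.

Lower bound: the mode-3 unfolding of T (rows indexed by k, columns by (i,j) = (0,0), (0,1), (0,2), (1,0), (1,1), (1,2), (2,0), (2,1), (2,2)) is [[27, -3, -12, -21, 1, 10, 24, -2, -11], [18, 0, -9, -18, 0, 9, 18, 0, -9], [0, 6, -3, -12, -2, 7, 6, 4, -5]].
There the 2×2 minor on rows k ∈ {0, 1}, columns (i,j) ∈ {(0,0), (0,1)} is det [[27, -3], [18, 0]] = 54 ≠ 0, so this unfolding has rank ≥ 2; CP rank is at least every unfolding rank, so rank(T) ≥ 2. (Unfolding ranks only ever bound the CP rank from below — rank(T) can be strictly larger than all of them — so the matching upper bound has to come from an explicit 2-term decomposition.)
Upper bound — finding two terms. Write S_k = T[:,:,k] for the frontal slices: S₀ = [[27, -3, -12], [-21, 1, 10], [24, -2, -11]], S₁ = [[18, 0, -9], [-18, 0, 9], [18, 0, -9]], S₂ = [[0, 6, -3], [-12, -2, 7], [6, 4, -5]].
If T = a₁ ⊗ b₁ ⊗ c₁ + a₂ ⊗ b₂ ⊗ c₂ then each S_k = c₁[k]·a₁b₁ᵀ + c₂[k]·a₂b₂ᵀ. S₀ and S₁ are linearly independent, so a₁b₁ᵀ and a₂b₂ᵀ must span the same plane of matrices: they are the rank-1 matrices of the form x·S₀ + y·S₁.
The 2×2 minor of x·S₀ + y·S₁ on rows {0,1}, columns {0,1} is −36·x² − 36·xy = (-36)·(x + y)(x), vanishing at (x:y) = (1:-1) and (0:1).
M₁ = S₀ − S₁ = [[9, -3, -3], [-3, 1, 1], [6, -2, -2]] = [3, -1, 2][3, -1, -1]ᵀ and M₂ = S₁ = [[18, 0, -9], [-18, 0, 9], [18, 0, -9]] = 9·[1, -1, 1][2, 0, -1]ᵀ, so take a₁ = [3, -1, 2], b₁ = [3, -1, -1], a₂ = [1, -1, 1], b₂ = [2, 0, -1].
Each slice is an integer combination of E₁ = a₁b₁ᵀ and E₂ = a₂b₂ᵀ: S₀ = E₁ + 9·E₂, S₁ = 9·E₂, S₂ = −2·E₁ + 9·E₂; reading off coefficients, c₁ = [1, 0, -2] and c₂ = [9, 9, 9].
Hence T = [3, -1, 2] ⊗ [3, -1, -1] ⊗ [1, 0, -2] + [1, -1, 1] ⊗ [2, 0, -1] ⊗ [9, 9, 9], so rank(T) ≤ 2.
These bounds meet, so rank(T) = 2.
Check entry T[1,1,0] = 1: (-1)·(-1)·(1) + (-1)·(0)·(9) = 1.

2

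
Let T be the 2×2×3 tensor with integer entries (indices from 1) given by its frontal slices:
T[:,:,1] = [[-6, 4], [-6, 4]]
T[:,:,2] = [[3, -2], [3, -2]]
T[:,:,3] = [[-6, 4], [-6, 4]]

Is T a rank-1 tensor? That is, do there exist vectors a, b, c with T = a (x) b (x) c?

Yes

If T = a (x) b (x) c then every fibre of T is a multiple of the corresponding factor, so read the factors off the fibres through the nonzero entry T[1,1,1] = -6.
The mode-1 fibre T[:,1,1] = [-6, -6] gives a = [1, 1] (primitive direction); the mode-2 fibre T[1,:,1] = [-6, 4] gives b = [3, -2]; then c[k] = T[1,1,k] / (a[1]·b[1]) = [-6, 3, -6] / 3 = [-2, 1, -2].
Expanding [1, 1] (x) [3, -2] (x) [-2, 1, -2] reproduces all 12 entries of T, so T = [1, 1] (x) [3, -2] (x) [-2, 1, -2] and rank(T) ≤ 1.
Equivalently every frontal slice T[:,:,k] is c[k] times the rank-1 matrix [1, 1] (x) [3, -2]. So T has rank 1 (it is nonzero).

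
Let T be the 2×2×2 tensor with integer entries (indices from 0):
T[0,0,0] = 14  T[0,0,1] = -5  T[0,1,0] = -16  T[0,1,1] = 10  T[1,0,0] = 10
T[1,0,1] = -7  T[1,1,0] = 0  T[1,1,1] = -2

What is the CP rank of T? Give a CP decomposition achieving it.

rank(T) = 2

Lower bound: the mode-3 unfolding of T (rows indexed by k, columns by (i,j) = (0,0), (0,1), (1,0), (1,1)) is [[14, -16, 10, 0], [-5, 10, -7, -2]].
There the 2×2 minor on rows k ∈ {0, 1}, columns (i,j) ∈ {(0,0), (0,1)} is det [[14, -16], [-5, 10]] = 60 ≠ 0, so this unfolding has rank ≥ 2; CP rank is at least every unfolding rank, so rank(T) ≥ 2. (Unfolding ranks only ever bound the CP rank from below — rank(T) can be strictly larger than all of them — so the matching upper bound has to come from an explicit 2-term decomposition.)
Upper bound — finding two terms. Write S_k = T[:,:,k] for the frontal slices: S₀ = [[14, -16], [10, 0]], S₁ = [[-5, 10], [-7, -2]].
If T = a₁ ⊗ b₁ ⊗ c₁ + a₂ ⊗ b₂ ⊗ c₂ then each S_k = c₁[k]·a₁b₁ᵀ + c₂[k]·a₂b₂ᵀ. S₀ and S₁ are linearly independent, so a₁b₁ᵀ and a₂b₂ᵀ must span the same plane of matrices: they are the rank-1 matrices of the form x·S₀ + y·S₁.
det(x·S₀ + y·S₁) is 160·x² − 240·xy + 80·y² = 80·(2·x − y)(x − y), vanishing at (x:y) = (1:2) and (1:1).
M₁ = S₀ + 2·S₁ = [[4, 4], [-4, -4]] = 4·[1, -1][1, 1]ᵀ and M₂ = S₀ + S₁ = [[9, -6], [3, -2]] = [3, 1][3, -2]ᵀ, so take a₁ = [1, -1], b₁ = [1, 1], a₂ = [3, 1], b₂ = [3, -2].
Each slice is an integer combination of E₁ = a₁b₁ᵀ and E₂ = a₂b₂ᵀ: S₀ = −4·E₁ + 2·E₂, S₁ = 4·E₁ − E₂; reading off coefficients, c₁ = [-4, 4] and c₂ = [2, -1].
Hence T = [1, -1] ⊗ [1, 1] ⊗ [-4, 4] + [3, 1] ⊗ [3, -2] ⊗ [2, -1], so rank(T) ≤ 2.
These bounds meet, so rank(T) = 2.
Check entry T[1,1,1] = -2: (-1)·(1)·(4) + (1)·(-2)·(-1) = -2.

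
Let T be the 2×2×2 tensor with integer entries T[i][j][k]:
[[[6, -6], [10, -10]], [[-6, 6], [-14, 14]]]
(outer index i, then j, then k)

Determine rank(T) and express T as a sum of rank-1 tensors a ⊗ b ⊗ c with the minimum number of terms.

rank(T) = 2

Lower bound: the mode-1 unfolding of T (rows indexed by i, columns by (j,k) = (0,0), (0,1), (1,0), (1,1)) is [[6, -6, 10, -10], [-6, 6, -14, 14]].
There the 2×2 minor on rows i ∈ {0, 1}, columns (j,k) ∈ {(0,0), (1,0)} is det [[6, 10], [-6, -14]] = -24 ≠ 0, so this unfolding has rank ≥ 2; CP rank is at least every unfolding rank, so rank(T) ≥ 2. (Unfolding ranks only ever bound the CP rank from below — rank(T) can be strictly larger than all of them — so the matching upper bound has to come from an explicit 2-term decomposition.)
Upper bound — finding two terms. Every mode-3 slice of T is a multiple of one matrix: T[:,:,k] = c[k]·M with c = [1, -1] and M = [[6, 10], [-6, -14]] (rows indexed by i, columns by j). So it suffices to write M as a sum of two rank-1 matrices.
Splitting M by its rows (i = 0, 1), M = [1, 0][6, 10]ᵀ + [0, 1][-6, -14]ᵀ.
Hence T = [1, 0] ⊗ [6, 10] ⊗ [1, -1] + [0, 1] ⊗ [-6, -14] ⊗ [1, -1], so rank(T) ≤ 2.
These bounds meet, so rank(T) = 2.
Check entry T[1,0,0] = -6: (0)·(6)·(1) + (1)·(-6)·(1) = -6.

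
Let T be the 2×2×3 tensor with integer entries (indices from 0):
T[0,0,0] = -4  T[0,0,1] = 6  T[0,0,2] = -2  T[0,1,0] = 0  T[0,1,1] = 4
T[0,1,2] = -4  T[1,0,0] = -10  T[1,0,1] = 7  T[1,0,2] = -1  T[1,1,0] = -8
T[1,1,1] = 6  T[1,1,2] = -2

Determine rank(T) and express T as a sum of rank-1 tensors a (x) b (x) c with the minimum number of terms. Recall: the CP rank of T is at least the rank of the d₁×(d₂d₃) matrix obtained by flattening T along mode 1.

Lower bound: the mode-3 unfolding of T (rows indexed by k, columns by (i,j) = (0,0), (0,1), (1,0), (1,1)) is [[-4, 0, -10, -8], [6, 4, 7, 6], [-2, -4, -1, -2]].
There the 3×3 minor on rows k ∈ {0, 1, 2}, columns (i,j) ∈ {(0,0), (0,1), (1,0)} is det [[-4, 0, -10], [6, 4, 7], [-2, -4, -1]] = 64 ≠ 0, so this unfolding has rank ≥ 3; CP rank is at least every unfolding rank, so rank(T) ≥ 3. (This is only a lower bound: in general the CP rank may exceed every unfolding rank, so we still need to exhibit 3 rank-1 terms summing to T.)
Upper bound: T is a sum of 3 rank-1 terms, T = [0, 1] (x) [1, 1] (x) [-8, 8, -4] + [2, -1] (x) [1, 1] (x) [0, 2, -2] + [2, 1] (x) [1, 0] (x) [-2, 1, 1] (written with every a and b primitive with positive leading entry and the scale carried by c; CP decompositions are not unique, and this one is verified by expanding entrywise), so rank(T) ≤ 3.
These bounds meet, so rank(T) = 3.

rank(T) = 3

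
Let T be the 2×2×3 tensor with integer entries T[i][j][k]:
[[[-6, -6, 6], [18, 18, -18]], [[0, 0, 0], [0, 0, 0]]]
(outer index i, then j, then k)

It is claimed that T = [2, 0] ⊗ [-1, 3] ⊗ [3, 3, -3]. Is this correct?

Reconstruct entrywise from the claimed factors. For example, T[1,1,1] = 0 and Σₗ aₗ[1]bₗ[1]cₗ[1] = (0)·(3)·(3) = 0; checking all 12 entries, every one matches. The claim holds.

Yes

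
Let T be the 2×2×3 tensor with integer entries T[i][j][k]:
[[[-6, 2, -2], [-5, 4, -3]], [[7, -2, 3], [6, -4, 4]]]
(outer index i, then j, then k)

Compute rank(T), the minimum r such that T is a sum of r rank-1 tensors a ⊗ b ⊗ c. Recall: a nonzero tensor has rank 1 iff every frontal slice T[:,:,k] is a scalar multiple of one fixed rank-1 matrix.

Lower bound: the mode-3 unfolding of T (rows indexed by k, columns by (i,j) = (0,0), (0,1), (1,0), (1,1)) is [[-6, -5, 7, 6], [2, 4, -2, -4], [-2, -3, 3, 4]].
There the 3×3 minor on rows k ∈ {0, 1, 2}, columns (i,j) ∈ {(0,0), (0,1), (1,0)} is det [[-6, -5, 7], [2, 4, -2], [-2, -3, 3]] = -12 ≠ 0, so this unfolding has rank ≥ 3; CP rank is at least every unfolding rank, so rank(T) ≥ 3. (This is only a lower bound: in general the CP rank may exceed every unfolding rank, so we still need to exhibit 3 rank-1 terms summing to T.)
Upper bound: T is a sum of 3 rank-1 terms, T = (1, -2) ⊗ (1, 1) ⊗ (-2, 2, -2) + (1, -1) ⊗ (2, 1) ⊗ (-1, -2, 1) + (2, -1) ⊗ (1, 1) ⊗ (-1, 2, -1) (one valid choice — decompositions are not unique — normalised so each a, b is primitive with positive first nonzero entry; check it by expanding all entries), so rank(T) ≤ 3.
These bounds meet, so rank(T) = 3.
Check entry T[1,0,2] = 3: (-2)·(1)·(-2) + (-1)·(2)·(1) + (-1)·(1)·(-1) = 3.

3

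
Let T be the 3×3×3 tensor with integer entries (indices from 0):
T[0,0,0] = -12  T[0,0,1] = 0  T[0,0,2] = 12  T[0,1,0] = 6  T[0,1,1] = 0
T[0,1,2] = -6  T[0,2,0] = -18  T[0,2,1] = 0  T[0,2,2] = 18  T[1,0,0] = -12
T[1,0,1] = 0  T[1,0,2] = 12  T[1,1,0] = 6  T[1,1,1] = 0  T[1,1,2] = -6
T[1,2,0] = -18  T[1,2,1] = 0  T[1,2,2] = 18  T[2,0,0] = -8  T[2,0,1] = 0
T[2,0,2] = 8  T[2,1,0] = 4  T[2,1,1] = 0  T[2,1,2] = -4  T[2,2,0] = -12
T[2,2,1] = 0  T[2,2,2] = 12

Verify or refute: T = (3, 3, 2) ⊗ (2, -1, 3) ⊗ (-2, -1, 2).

No

Reconstruct entry (0,0,1) from the claimed factors: Σₗ aₗ[0]bₗ[0]cₗ[1] = (3)·(2)·(-1) = -6, but T[0,0,1] = 0. The claim is false.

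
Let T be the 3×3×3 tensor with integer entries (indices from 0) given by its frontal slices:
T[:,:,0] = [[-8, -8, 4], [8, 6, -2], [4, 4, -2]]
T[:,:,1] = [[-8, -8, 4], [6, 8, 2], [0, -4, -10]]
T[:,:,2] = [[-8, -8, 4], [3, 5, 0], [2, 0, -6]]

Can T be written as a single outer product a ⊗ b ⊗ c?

The mode-2 unfolding of T (rows indexed by j, columns by (i,k) = (0,0), (0,1), (0,2), (1,0), (1,1), (1,2), (2,0), (2,1), (2,2)) is [[-8, -8, -8, 8, 6, 3, 4, 0, 2], [-8, -8, -8, 6, 8, 5, 4, -4, 0], [4, 4, 4, -2, 2, 0, -2, -10, -6]].
There the 3×3 minor on rows j ∈ {0, 1, 2}, columns (i,k) ∈ {(0,0), (1,0), (1,1)} is det [[-8, 8, 6], [-8, 6, 8], [4, -2, 2]] = 112 ≠ 0, so this unfolding has rank ≥ 3; CP rank is at least every unfolding rank, so rank(T) ≥ 3.
In particular rank(T) ≥ 3 > 1, so T is not rank-1.

No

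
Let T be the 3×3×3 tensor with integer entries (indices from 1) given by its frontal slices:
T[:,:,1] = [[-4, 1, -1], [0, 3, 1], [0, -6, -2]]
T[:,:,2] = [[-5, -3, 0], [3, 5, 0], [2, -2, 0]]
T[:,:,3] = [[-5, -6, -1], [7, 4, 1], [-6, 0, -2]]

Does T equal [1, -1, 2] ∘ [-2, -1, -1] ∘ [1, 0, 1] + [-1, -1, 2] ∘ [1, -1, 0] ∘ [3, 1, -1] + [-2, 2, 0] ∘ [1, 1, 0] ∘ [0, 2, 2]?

Reconstruct entry (1,1,1) from the claimed factors: Σₗ aₗ[1]bₗ[1]cₗ[1] = (1)·(-2)·(1) + (-1)·(1)·(3) + (-2)·(1)·(0) = -5, but T[1,1,1] = -4. The claim is false.

No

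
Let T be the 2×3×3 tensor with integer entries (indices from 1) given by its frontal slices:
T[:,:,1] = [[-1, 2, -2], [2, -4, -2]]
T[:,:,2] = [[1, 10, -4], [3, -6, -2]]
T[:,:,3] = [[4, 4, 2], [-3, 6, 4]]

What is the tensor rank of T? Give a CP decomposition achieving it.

rank(T) = 3

Lower bound: the mode-2 unfolding of T (rows indexed by j, columns by (i,k) = (1,1), (1,2), (1,3), (2,1), (2,2), (2,3)) is [[-1, 1, 4, 2, 3, -3], [2, 10, 4, -4, -6, 6], [-2, -4, 2, -2, -2, 4]].
There the 3×3 minor on rows j ∈ {1, 2, 3}, columns (i,k) ∈ {(1,1), (1,2), (2,1)} is det [[-1, 1, 2], [2, 10, -4], [-2, -4, -2]] = 72 ≠ 0, so this unfolding has rank ≥ 3; CP rank is at least every unfolding rank, so rank(T) ≥ 3. (Unfolding ranks only ever bound the CP rank from below — rank(T) can be strictly larger than all of them — so the matching upper bound has to come from an explicit 3-term decomposition.)
Upper bound: T is a sum of 3 rank-1 terms, T = [1, 0] (x) [2, 2, -1] (x) [0, 2, 2] + [1, 1] (x) [1, -2, -2] (x) [1, 1, -2] + [2, -1] (x) [1, -2, 0] (x) [-1, -2, 1] (written with every a and b primitive with positive leading entry and the scale carried by c; CP decompositions are not unique, and this one is verified by expanding entrywise), so rank(T) ≤ 3.
These bounds meet, so rank(T) = 3.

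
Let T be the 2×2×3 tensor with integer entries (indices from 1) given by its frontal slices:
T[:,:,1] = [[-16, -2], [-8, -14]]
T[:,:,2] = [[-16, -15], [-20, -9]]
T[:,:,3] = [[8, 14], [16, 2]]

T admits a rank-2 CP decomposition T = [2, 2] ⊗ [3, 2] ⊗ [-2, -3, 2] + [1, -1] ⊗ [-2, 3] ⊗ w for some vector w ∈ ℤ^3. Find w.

w = [2, -1, 2]

Subtract the known terms from T to get the rank-1 residual R = [1, -1] ⊗ [-2, 3] ⊗ w, so R[i,j,k] = a[i]·b[j]·w[k]. Pick indices with nonzero a[1]·b[1] = (1)·(-2) = -2. Only the fibre through (1,1,·) is needed: R[1,1,:] = T[1,1,:] − Σₗ aₗ[1]bₗ[1]cₗ = [-16, -16, 8] − (2)·(3)·[-2, -3, 2] = [-4, 2, -4]. Then w[k] = R[1,1,k] / -2 for each k, giving w = [-4, 2, -4] / -2 = [2, -1, 2].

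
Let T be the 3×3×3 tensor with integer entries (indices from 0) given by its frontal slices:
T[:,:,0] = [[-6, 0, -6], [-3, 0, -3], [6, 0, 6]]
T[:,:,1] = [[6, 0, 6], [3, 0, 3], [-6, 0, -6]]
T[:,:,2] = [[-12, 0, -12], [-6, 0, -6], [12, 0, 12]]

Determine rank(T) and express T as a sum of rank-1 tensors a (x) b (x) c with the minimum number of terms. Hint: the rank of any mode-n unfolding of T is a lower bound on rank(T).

Lower bound: T ≠ 0 (e.g. T[0,0,0] = -6), so rank(T) ≥ 1.
Upper bound: if T = a (x) b (x) c then every fibre of T is a multiple of the corresponding factor, so read the factors off the fibres through the nonzero entry T[0,0,0] = -6.
The mode-1 fibre T[:,0,0] = [-6, -3, 6] gives a = [2, 1, -2] (primitive direction); the mode-2 fibre T[0,:,0] = [-6, 0, -6] gives b = [1, 0, 1]; then c[k] = T[0,0,k] / (a[0]·b[0]) = [-6, 6, -12] / 2 = [-3, 3, -6].
Expanding [2, 1, -2] (x) [1, 0, 1] (x) [-3, 3, -6] reproduces all 27 entries of T, so T = [2, 1, -2] (x) [1, 0, 1] (x) [-3, 3, -6] and rank(T) ≤ 1.
These bounds meet, so rank(T) = 1.

rank(T) = 1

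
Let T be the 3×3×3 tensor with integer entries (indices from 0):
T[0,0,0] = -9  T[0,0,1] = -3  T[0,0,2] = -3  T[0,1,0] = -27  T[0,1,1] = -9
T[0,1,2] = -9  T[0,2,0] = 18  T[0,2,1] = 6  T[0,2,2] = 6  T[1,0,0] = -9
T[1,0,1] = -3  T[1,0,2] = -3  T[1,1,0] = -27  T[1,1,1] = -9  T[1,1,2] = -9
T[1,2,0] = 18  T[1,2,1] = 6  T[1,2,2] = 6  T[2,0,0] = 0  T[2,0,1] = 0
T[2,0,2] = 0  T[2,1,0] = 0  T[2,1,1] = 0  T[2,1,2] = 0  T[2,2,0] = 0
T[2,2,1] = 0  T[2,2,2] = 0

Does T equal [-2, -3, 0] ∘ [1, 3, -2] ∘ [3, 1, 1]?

No

Reconstruct entry (0,0,0) from the claimed factors: Σₗ aₗ[0]bₗ[0]cₗ[0] = (-2)·(1)·(3) = -6, but T[0,0,0] = -9. The claim is false.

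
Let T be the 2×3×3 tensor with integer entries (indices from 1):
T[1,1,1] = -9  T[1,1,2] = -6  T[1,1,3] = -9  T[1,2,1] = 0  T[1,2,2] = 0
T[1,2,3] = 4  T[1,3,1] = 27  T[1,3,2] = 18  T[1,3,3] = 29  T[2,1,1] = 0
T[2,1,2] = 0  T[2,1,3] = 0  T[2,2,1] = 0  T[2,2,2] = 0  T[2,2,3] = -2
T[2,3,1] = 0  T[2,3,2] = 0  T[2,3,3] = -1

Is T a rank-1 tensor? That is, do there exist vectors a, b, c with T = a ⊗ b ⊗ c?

The mode-3 unfolding of T (rows indexed by k, columns by (i,j) = (1,1), (1,2), (1,3), (2,1), (2,2), (2,3)) is [[-9, 0, 27, 0, 0, 0], [-6, 0, 18, 0, 0, 0], [-9, 4, 29, 0, -2, -1]].
There the 2×2 minor on rows k ∈ {1, 3}, columns (i,j) ∈ {(1,1), (1,2)} is det [[-9, 0], [-9, 4]] = -36 ≠ 0, so this unfolding has rank ≥ 2; CP rank is at least every unfolding rank, so rank(T) ≥ 2.
In particular rank(T) ≥ 2 > 1, so T is not rank-1.

No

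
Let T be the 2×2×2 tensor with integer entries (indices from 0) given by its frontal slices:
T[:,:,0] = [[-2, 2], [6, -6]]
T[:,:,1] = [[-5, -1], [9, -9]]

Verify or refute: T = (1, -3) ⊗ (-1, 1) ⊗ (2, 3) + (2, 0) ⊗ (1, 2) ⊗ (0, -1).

Yes

Reconstruct entrywise from the claimed factors. For example, T[1,0,1] = 9 and Σₗ aₗ[1]bₗ[0]cₗ[1] = (-3)·(-1)·(3) + (0)·(1)·(-1) = 9; checking all 8 entries, every one matches. The claim holds.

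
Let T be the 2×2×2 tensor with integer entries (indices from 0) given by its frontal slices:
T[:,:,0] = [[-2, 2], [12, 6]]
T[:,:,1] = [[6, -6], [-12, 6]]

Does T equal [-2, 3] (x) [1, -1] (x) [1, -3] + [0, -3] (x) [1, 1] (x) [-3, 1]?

Reconstruct entrywise from the claimed factors. For example, T[1,0,1] = -12 and Σₗ aₗ[1]bₗ[0]cₗ[1] = (3)·(1)·(-3) + (-3)·(1)·(1) = -12; checking all 8 entries, every one matches. The claim holds.

Yes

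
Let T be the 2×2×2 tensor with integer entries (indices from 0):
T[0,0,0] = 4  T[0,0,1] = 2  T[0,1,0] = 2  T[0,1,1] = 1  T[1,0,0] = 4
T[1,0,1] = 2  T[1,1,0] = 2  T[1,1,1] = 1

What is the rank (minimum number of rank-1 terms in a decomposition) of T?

1

Lower bound: T ≠ 0 (e.g. T[0,0,0] = 4), so rank(T) ≥ 1.
Upper bound: if T = a ⊗ b ⊗ c then every fibre of T is a multiple of the corresponding factor, so read the factors off the fibres through the nonzero entry T[0,0,0] = 4.
The mode-1 fibre T[:,0,0] = [4, 4] gives a = [1, 1] (primitive direction); the mode-2 fibre T[0,:,0] = [4, 2] gives b = [2, 1]; then c[k] = T[0,0,k] / (a[0]·b[0]) = [4, 2] / 2 = [2, 1].
Expanding [1, 1] ⊗ [2, 1] ⊗ [2, 1] reproduces all 8 entries of T, so T = [1, 1] ⊗ [2, 1] ⊗ [2, 1] and rank(T) ≤ 1.
These bounds meet, so rank(T) = 1.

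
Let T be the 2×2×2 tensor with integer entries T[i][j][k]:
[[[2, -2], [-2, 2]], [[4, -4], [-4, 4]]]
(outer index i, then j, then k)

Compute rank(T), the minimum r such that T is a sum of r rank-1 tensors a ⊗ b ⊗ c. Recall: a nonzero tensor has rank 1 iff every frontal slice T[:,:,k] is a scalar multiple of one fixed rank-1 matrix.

1

Lower bound: T ≠ 0 (e.g. T[0,0,0] = 2), so rank(T) ≥ 1.
Upper bound: if T = a ⊗ b ⊗ c then every fibre of T is a multiple of the corresponding factor, so read the factors off the fibres through the nonzero entry T[0,0,0] = 2.
The mode-1 fibre T[:,0,0] = [2, 4] gives a = [1, 2] (primitive direction); the mode-2 fibre T[0,:,0] = [2, -2] gives b = [1, -1]; then c[k] = T[0,0,k] / (a[0]·b[0]) = [2, -2] / 1 = [2, -2].
Expanding [1, 2] ⊗ [1, -1] ⊗ [2, -2] reproduces all 8 entries of T, so T = [1, 2] ⊗ [1, -1] ⊗ [2, -2] and rank(T) ≤ 1.
These bounds meet, so rank(T) = 1.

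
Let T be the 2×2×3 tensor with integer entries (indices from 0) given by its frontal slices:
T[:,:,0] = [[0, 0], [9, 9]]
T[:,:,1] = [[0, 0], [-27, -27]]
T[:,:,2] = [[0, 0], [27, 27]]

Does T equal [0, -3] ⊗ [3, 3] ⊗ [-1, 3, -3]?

Reconstruct entrywise from the claimed factors. For example, T[0,0,1] = 0 and Σₗ aₗ[0]bₗ[0]cₗ[1] = (0)·(3)·(3) = 0; checking all 12 entries, every one matches. The claim holds.

Yes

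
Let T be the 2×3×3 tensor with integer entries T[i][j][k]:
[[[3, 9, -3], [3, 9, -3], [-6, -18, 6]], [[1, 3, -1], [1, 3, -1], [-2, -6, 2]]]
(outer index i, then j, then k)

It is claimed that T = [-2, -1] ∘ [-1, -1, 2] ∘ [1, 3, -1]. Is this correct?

Reconstruct entry (0,0,0) from the claimed factors: Σₗ aₗ[0]bₗ[0]cₗ[0] = (-2)·(-1)·(1) = 2, but T[0,0,0] = 3. The claim is false.

No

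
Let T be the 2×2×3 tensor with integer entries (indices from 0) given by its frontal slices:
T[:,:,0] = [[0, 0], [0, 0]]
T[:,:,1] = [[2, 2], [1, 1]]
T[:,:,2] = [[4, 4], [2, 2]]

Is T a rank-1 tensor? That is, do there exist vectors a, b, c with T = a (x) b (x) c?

If T = a (x) b (x) c then every fibre of T is a multiple of the corresponding factor, so read the factors off the fibres through the nonzero entry T[0,0,1] = 2.
The mode-1 fibre T[:,0,1] = [2, 1] gives a = [2, 1] (primitive direction); the mode-2 fibre T[0,:,1] = [2, 2] gives b = [1, 1]; then c[k] = T[0,0,k] / (a[0]·b[0]) = [0, 2, 4] / 2 = [0, 1, 2].
Expanding [2, 1] (x) [1, 1] (x) [0, 1, 2] reproduces all 12 entries of T, so T = [2, 1] (x) [1, 1] (x) [0, 1, 2] and rank(T) ≤ 1.
Equivalently every frontal slice T[:,:,k] is c[k] times the rank-1 matrix [2, 1] (x) [1, 1]. So T has rank 1 (it is nonzero).

Yes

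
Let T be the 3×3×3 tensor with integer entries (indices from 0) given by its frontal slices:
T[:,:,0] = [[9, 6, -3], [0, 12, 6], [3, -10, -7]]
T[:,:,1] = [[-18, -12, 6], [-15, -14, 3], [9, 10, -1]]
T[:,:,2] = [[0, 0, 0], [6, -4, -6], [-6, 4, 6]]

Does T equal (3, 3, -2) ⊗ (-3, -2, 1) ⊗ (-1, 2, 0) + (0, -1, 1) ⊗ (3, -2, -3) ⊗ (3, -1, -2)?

Reconstruct entrywise from the claimed factors. For example, T[2,1,0] = -10 and Σₗ aₗ[2]bₗ[1]cₗ[0] = (-2)·(-2)·(-1) + (1)·(-2)·(3) = -10; checking all 27 entries, every one matches. The claim holds.

Yes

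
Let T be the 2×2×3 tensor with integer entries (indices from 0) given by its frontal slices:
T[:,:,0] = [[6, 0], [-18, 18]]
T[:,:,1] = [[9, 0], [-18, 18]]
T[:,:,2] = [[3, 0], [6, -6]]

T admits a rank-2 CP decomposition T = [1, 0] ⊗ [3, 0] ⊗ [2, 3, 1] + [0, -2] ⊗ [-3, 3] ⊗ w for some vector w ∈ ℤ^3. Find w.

w = [-3, -3, 1]

Subtract the known terms from T to get the rank-1 residual R = [0, -2] ⊗ [-3, 3] ⊗ w, so R[i,j,k] = a[i]·b[j]·w[k]. Pick indices with nonzero a[1]·b[0] = (-2)·(-3) = 6. Only the fibre through (1,0,·) is needed: R[1,0,:] = T[1,0,:] − Σₗ aₗ[1]bₗ[0]cₗ = [-18, -18, 6] − (0)·(3)·[2, 3, 1] = [-18, -18, 6]. Then w[k] = R[1,0,k] / 6 for each k, giving w = [-18, -18, 6] / 6 = [-3, -3, 1].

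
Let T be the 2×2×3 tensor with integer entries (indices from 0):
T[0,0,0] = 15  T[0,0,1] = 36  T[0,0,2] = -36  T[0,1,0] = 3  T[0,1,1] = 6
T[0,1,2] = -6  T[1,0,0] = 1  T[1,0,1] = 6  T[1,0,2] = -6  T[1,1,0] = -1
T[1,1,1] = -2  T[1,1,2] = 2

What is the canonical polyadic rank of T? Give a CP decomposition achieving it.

Lower bound: the mode-3 unfolding of T (rows indexed by k, columns by (i,j) = (0,0), (0,1), (1,0), (1,1)) is [[15, 3, 1, -1], [36, 6, 6, -2], [-36, -6, -6, 2]].
There the 2×2 minor on rows k ∈ {0, 1}, columns (i,j) ∈ {(0,0), (0,1)} is det [[15, 3], [36, 6]] = -18 ≠ 0, so this unfolding has rank ≥ 2; CP rank is at least every unfolding rank, so rank(T) ≥ 2. (Unfolding ranks only ever bound the CP rank from below — rank(T) can be strictly larger than all of them — so the matching upper bound has to come from an explicit 2-term decomposition.)
Upper bound — finding two terms. Write S_k = T[:,:,k] for the frontal slices: S₀ = [[15, 3], [1, -1]], S₁ = [[36, 6], [6, -2]], S₂ = [[-36, -6], [-6, 2]].
If T = a₁ ⊗ b₁ ⊗ c₁ + a₂ ⊗ b₂ ⊗ c₂ then each S_k = c₁[k]·a₁b₁ᵀ + c₂[k]·a₂b₂ᵀ. S₀ and S₁ are linearly independent, so a₁b₁ᵀ and a₂b₂ᵀ must span the same plane of matrices: they are the rank-1 matrices of the form x·S₀ + y·S₁.
det(x·S₀ + y·S₁) is −18·x² − 90·xy − 108·y² = (-18)·(x + 3·y)(x + 2·y), vanishing at (x:y) = (3:-1) and (2:-1).
M₁ = 3·S₀ − S₁ = [[9, 3], [-3, -1]] = (3, -1)(3, 1)ᵀ and M₂ = 2·S₀ − S₁ = [[-6, 0], [-4, 0]] = (-2)·(3, 2)(1, 0)ᵀ, so take a₁ = (3, -1), b₁ = (3, 1), a₂ = (3, 2), b₂ = (1, 0).
Each slice is an integer combination of E₁ = a₁b₁ᵀ and E₂ = a₂b₂ᵀ: S₀ = E₁ + 2·E₂, S₁ = 2·E₁ + 6·E₂, S₂ = −2·E₁ − 6·E₂; reading off coefficients, c₁ = (1, 2, -2) and c₂ = (2, 6, -6).
Hence T = (3, -1) ⊗ (3, 1) ⊗ (1, 2, -2) + (3, 2) ⊗ (1, 0) ⊗ (2, 6, -6), so rank(T) ≤ 2.
These bounds meet, so rank(T) = 2.

rank(T) = 2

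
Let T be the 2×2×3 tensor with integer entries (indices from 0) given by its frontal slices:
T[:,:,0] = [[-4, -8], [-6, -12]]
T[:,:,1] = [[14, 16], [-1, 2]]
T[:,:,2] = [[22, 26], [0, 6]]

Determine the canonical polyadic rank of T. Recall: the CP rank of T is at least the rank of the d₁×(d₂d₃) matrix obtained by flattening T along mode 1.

Lower bound: in the mode-3 unfolding of T (rows indexed by k, columns by (i,j)) the 2×2 minor on rows k ∈ {0, 1}, columns (i,j) ∈ {(0,0), (0,1)} is det [[-4, -8], [14, 16]] = 48 ≠ 0, so that unfolding has rank ≥ 2 and hence rank(T) ≥ 2 (CP rank is at least every unfolding rank, though it can be larger).
Upper bound: with S_k = T[:,:,k], the two rank-1 terms a₁b₁ᵀ, a₂b₂ᵀ are the rank-1 members of the pencil x·S₀ + y·S₁.
det(x·S₀ + y·S₁) is −88·xy + 44·y² = (-44)·(2·x − y)(y), vanishing at (x:y) = (1:2) and (1:0).
M₁ = S₀ + 2·S₁ = [[24, 24], [-8, -8]] = 8·[3, -1][1, 1]ᵀ and M₂ = S₀ = [[-4, -8], [-6, -12]] = (-2)·[2, 3][1, 2]ᵀ, so take a₁ = [3, -1], b₁ = [1, 1], a₂ = [2, 3], b₂ = [1, 2].
Each slice is an integer combination of E₁ = a₁b₁ᵀ and E₂ = a₂b₂ᵀ: S₀ = −2·E₂, S₁ = 4·E₁ + E₂, S₂ = 6·E₁ + 2·E₂; reading off coefficients, c₁ = [0, 4, 6] and c₂ = [-2, 1, 2].
Hence T = [3, -1] ∘ [1, 1] ∘ [0, 4, 6] + [2, 3] ∘ [1, 2] ∘ [-2, 1, 2], so rank(T) ≤ 2.
These bounds meet, so rank(T) = 2.

2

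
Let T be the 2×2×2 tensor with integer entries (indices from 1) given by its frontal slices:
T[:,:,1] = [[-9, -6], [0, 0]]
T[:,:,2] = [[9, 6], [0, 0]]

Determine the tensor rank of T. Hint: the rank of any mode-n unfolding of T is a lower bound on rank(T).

Lower bound: T ≠ 0 (e.g. T[1,1,1] = -9), so rank(T) ≥ 1.
Upper bound: if T = a ⊗ b ⊗ c then every fibre of T is a multiple of the corresponding factor, so read the factors off the fibres through the nonzero entry T[1,1,1] = -9.
The mode-1 fibre T[:,1,1] = [-9, 0] gives a = [1, 0] (primitive direction); the mode-2 fibre T[1,:,1] = [-9, -6] gives b = [3, 2]; then c[k] = T[1,1,k] / (a[1]·b[1]) = [-9, 9] / 3 = [-3, 3].
Expanding [1, 0] ⊗ [3, 2] ⊗ [-3, 3] reproduces all 8 entries of T, so T = [1, 0] ⊗ [3, 2] ⊗ [-3, 3] and rank(T) ≤ 1.
These bounds meet, so rank(T) = 1.
Check entry T[2,1,2] = 0: (0)·(3)·(3) = 0.

1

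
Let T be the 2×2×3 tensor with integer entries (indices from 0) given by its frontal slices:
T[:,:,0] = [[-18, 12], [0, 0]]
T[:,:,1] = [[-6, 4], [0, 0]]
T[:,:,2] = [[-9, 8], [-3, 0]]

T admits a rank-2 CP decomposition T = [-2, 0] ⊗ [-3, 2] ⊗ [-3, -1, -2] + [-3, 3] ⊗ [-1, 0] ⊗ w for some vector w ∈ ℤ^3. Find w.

w = [0, 0, 1]

Subtract the known terms from T to get the rank-1 residual R = [-3, 3] ⊗ [-1, 0] ⊗ w, so R[i,j,k] = a[i]·b[j]·w[k]. Pick indices with nonzero a[0]·b[0] = (-3)·(-1) = 3. Only the fibre through (0,0,·) is needed: R[0,0,:] = T[0,0,:] − Σₗ aₗ[0]bₗ[0]cₗ = [-18, -6, -9] − (-2)·(-3)·[-3, -1, -2] = [0, 0, 3]. Then w[k] = R[0,0,k] / 3 for each k, giving w = [0, 0, 3] / 3 = [0, 0, 1].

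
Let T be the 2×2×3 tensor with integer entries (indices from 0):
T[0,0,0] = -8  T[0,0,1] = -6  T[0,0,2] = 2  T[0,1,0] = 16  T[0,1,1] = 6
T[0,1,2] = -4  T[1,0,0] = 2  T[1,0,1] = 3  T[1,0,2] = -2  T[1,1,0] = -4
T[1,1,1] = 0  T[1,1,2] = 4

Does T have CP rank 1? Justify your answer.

The mode-3 unfolding of T (rows indexed by k, columns by (i,j) = (0,0), (0,1), (1,0), (1,1)) is [[-8, 16, 2, -4], [-6, 6, 3, 0], [2, -4, -2, 4]].
There the 3×3 minor on rows k ∈ {0, 1, 2}, columns (i,j) ∈ {(0,0), (0,1), (1,0)} is det [[-8, 16, 2], [-6, 6, 3], [2, -4, -2]] = -72 ≠ 0, so this unfolding has rank ≥ 3; CP rank is at least every unfolding rank, so rank(T) ≥ 3.
In particular rank(T) ≥ 3 > 1, so T is not rank-1.

No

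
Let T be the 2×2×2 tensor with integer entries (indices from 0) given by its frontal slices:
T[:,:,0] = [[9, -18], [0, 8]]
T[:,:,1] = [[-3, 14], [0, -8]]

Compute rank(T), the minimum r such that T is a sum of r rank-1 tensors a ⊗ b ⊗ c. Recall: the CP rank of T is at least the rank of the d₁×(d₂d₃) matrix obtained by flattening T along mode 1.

Lower bound: the mode-1 unfolding of T (rows indexed by i, columns by (j,k) = (0,0), (0,1), (1,0), (1,1)) is [[9, -3, -18, 14], [0, 0, 8, -8]].
There the 2×2 minor on rows i ∈ {0, 1}, columns (j,k) ∈ {(0,0), (1,0)} is det [[9, -18], [0, 8]] = 72 ≠ 0, so this unfolding has rank ≥ 2; CP rank is at least every unfolding rank, so rank(T) ≥ 2. (Unfolding ranks only ever bound the CP rank from below — rank(T) can be strictly larger than all of them — so the matching upper bound has to come from an explicit 2-term decomposition.)
Upper bound — finding two terms. Write S_k = T[:,:,k] for the frontal slices: S₀ = [[9, -18], [0, 8]], S₁ = [[-3, 14], [0, -8]].
If T = a₁ ⊗ b₁ ⊗ c₁ + a₂ ⊗ b₂ ⊗ c₂ then each S_k = c₁[k]·a₁b₁ᵀ + c₂[k]·a₂b₂ᵀ. S₀ and S₁ are linearly independent, so a₁b₁ᵀ and a₂b₂ᵀ must span the same plane of matrices: they are the rank-1 matrices of the form x·S₀ + y·S₁.
det(x·S₀ + y·S₁) is 72·x² − 96·xy + 24·y² = 24·(3·x − y)(x − y), vanishing at (x:y) = (1:3) and (1:1).
M₁ = S₀ + 3·S₁ = [[0, 24], [0, -16]] = 8·[3, -2][0, 1]ᵀ and M₂ = S₀ + S₁ = [[6, -4], [0, 0]] = 2·[1, 0][3, -2]ᵀ, so take a₁ = [3, -2], b₁ = [0, 1], a₂ = [1, 0], b₂ = [3, -2].
Each slice is an integer combination of E₁ = a₁b₁ᵀ and E₂ = a₂b₂ᵀ: S₀ = −4·E₁ + 3·E₂, S₁ = 4·E₁ − E₂; reading off coefficients, c₁ = [-4, 4] and c₂ = [3, -1].
Hence T = [3, -2] ⊗ [0, 1] ⊗ [-4, 4] + [1, 0] ⊗ [3, -2] ⊗ [3, -1], so rank(T) ≤ 2.
These bounds meet, so rank(T) = 2.

2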